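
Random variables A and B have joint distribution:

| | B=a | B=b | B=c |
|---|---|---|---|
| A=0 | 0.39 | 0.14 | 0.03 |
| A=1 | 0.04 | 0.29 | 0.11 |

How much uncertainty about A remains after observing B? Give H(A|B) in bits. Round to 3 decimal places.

0.688 bits

Marginals: p(A) = (0.5600, 0.4400), p(B) = (0.4300, 0.4300, 0.1400).
H(A|B) = Σ p(B) · H(A|B=·).
  B=a: p=0.4300, H(A|B=a) = 0.4465
  B=b: p=0.4300, H(A|B=b) = 0.9103
  B=c: p=0.1400, H(A|B=c) = 0.7496
Weighted sum = 0.688 bits.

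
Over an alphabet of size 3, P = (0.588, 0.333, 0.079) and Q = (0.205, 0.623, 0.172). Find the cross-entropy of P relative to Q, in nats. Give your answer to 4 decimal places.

1.2285 nats

H(P,Q) = −Σ p·ln q.
  −0.588·ln(0.205) = 0.93183
  −0.333·ln(0.623) = 0.15758
  −0.079·ln(0.172) = 0.13906
H(P,Q) = 1.2285 nats.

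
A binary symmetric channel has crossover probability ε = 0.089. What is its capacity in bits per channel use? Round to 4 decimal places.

0.5669 bits

Binary symmetric channel: C = 1 − h₂(ε) where h₂ is the binary entropy function.
h₂(0.089) = −0.089·log₂0.089 − 0.911·log₂0.911 = 0.4331.
C = 1 − 0.4331 = 0.5669 bits per channel use.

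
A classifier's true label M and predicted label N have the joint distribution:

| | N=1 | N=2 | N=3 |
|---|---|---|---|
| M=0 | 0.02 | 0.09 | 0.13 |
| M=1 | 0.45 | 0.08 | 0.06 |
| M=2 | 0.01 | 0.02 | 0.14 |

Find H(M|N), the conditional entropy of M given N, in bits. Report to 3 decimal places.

Chain rule: H(M|N) = H(M,N) − H(N).
Marginals: p(M) = (0.2400, 0.5900, 0.1700), p(N) = (0.4800, 0.1900, 0.3300).
H(M,N) = 2.4380 bits; H(N) = 1.4913 bits.
H(M|N) = 2.4380 − 1.4913 = 0.947 bits.

0.947 bits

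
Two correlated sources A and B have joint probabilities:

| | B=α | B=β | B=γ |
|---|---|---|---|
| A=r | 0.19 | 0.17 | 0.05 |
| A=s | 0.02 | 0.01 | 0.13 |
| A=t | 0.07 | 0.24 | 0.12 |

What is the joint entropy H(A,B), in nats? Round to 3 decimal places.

H(A,B) = −Σ p(x,y)·ln p(x,y) over all 9 cells.
  cell (r,α): −0.19·ln0.19 = 0.3155
  cell (r,β): −0.17·ln0.17 = 0.3012
  cell (r,γ): −0.05·ln0.05 = 0.1498
  cell (s,α): −0.02·ln0.02 = 0.0782
  cell (s,β): −0.01·ln0.01 = 0.0461
  cell (s,γ): −0.13·ln0.13 = 0.2652
  cell (t,α): −0.07·ln0.07 = 0.1861
  cell (t,β): −0.24·ln0.24 = 0.3425
  cell (t,γ): −0.12·ln0.12 = 0.2544
Sum = 1.939 nats.

1.939 nats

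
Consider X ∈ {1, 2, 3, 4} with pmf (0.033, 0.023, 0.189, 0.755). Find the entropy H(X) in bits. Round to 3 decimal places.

H(X) = −Σ p·log₂ p.
  −(0.033)·log₂(0.033) = 0.1624
  −(0.023)·log₂(0.023) = 0.1252
  −(0.189)·log₂(0.189) = 0.4543
  −(0.755)·log₂(0.755) = 0.3061
Sum: 0.1624 + 0.1252 + 0.4543 + 0.3061 = 1.048 bits.

1.048 bits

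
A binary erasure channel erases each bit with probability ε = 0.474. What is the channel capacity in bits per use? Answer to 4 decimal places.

Binary erasure channel: capacity C = 1 − ε.
C = 1 − 0.474 = 0.5260 bits per channel use.

0.5260 bits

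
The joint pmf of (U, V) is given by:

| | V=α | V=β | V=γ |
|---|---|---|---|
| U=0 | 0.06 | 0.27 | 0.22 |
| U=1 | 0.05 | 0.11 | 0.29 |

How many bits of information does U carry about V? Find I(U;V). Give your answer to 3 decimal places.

0.051 bits

Marginals: p(U) = (0.5500, 0.4500), p(V) = (0.1100, 0.3800, 0.5100).
I(U;V) = Σ p(x,y)·log₂[p(x,y)/(p(x)p(y))].
  (0,α): 0.06·log₂(0.9917) = -0.0007
  (0,β): 0.27·log₂(1.2919) = 0.0998
  (0,γ): 0.22·log₂(0.7843) = -0.0771
  (1,α): 0.05·log₂(1.0101) = 0.0007
  (1,β): 0.11·log₂(0.6433) = -0.0700
  (1,γ): 0.29·log₂(1.2636) = 0.0979
Sum = 0.051 bits.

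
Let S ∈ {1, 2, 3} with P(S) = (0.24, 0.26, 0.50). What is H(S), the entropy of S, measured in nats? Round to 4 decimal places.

1.0393 nats

H(S) = −Σ p·ln p.
  −(0.24)·ln(0.24) = 0.34251
  −(0.26)·ln(0.26) = 0.35024
  −(0.50)·ln(0.50) = 0.34657
Sum: 0.34251 + 0.35024 + 0.34657 = 1.0393 nats.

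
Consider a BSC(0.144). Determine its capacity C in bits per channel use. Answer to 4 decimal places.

Binary symmetric channel: C = 1 − h₂(ε) where h₂ is the binary entropy function.
h₂(0.144) = −0.144·log₂0.144 − 0.856·log₂0.856 = 0.5946.
C = 1 − 0.5946 = 0.4054 bits per channel use.

0.4054 bits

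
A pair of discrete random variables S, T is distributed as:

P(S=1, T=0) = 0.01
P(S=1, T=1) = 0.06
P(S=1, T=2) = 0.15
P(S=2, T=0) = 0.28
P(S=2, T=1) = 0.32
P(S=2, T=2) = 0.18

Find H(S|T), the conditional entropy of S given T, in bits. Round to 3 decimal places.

Chain rule: H(S|T) = H(S,T) − H(T).
Marginals: p(S) = (0.2200, 0.7800), p(T) = (0.2900, 0.3800, 0.3300).
H(S,T) = 2.2061 bits; H(T) = 1.5762 bits.
H(S|T) = 2.2061 − 1.5762 = 0.630 bits.

0.630 bits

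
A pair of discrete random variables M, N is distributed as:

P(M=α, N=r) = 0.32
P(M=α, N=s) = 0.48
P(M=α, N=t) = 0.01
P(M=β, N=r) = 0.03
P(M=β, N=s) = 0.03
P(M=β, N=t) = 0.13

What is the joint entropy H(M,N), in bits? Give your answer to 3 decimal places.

1.787 bits

H(M,N) = −Σ p(x,y)·log₂ p(x,y) over all 6 cells.
  cell (α,r): −0.32·log₂0.32 = 0.5260
  cell (α,s): −0.48·log₂0.48 = 0.5083
  cell (α,t): −0.01·log₂0.01 = 0.0664
  cell (β,r): −0.03·log₂0.03 = 0.1518
  cell (β,s): −0.03·log₂0.03 = 0.1518
  cell (β,t): −0.13·log₂0.13 = 0.3826
Sum = 1.787 bits.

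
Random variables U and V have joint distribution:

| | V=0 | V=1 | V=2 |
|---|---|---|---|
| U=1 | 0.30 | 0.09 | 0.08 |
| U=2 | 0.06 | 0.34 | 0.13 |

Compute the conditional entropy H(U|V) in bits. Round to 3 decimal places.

0.754 bits

Chain rule: H(U|V) = H(U,V) − H(V).
Marginals: p(U) = (0.4700, 0.5300), p(V) = (0.3600, 0.4300, 0.2100).
H(U,V) = 2.2806 bits; H(V) = 1.5270 bits.
H(U|V) = 2.2806 − 1.5270 = 0.754 bits.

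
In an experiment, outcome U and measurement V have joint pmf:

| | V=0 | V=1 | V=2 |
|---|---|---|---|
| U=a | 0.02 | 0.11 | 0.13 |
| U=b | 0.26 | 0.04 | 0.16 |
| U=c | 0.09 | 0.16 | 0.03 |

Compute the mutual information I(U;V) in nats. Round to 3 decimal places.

Marginals: p(U) = (0.2600, 0.4600, 0.2800), p(V) = (0.3700, 0.3100, 0.3200).
I(U;V) = Σ p(x,y)·ln[p(x,y)/(p(x)p(y))].
  (a,0): 0.02·ln(0.2079) = -0.0314
  (a,1): 0.11·ln(1.3648) = 0.0342
  (a,2): 0.13·ln(1.5625) = 0.0580
  (b,0): 0.26·ln(1.5276) = 0.1102
  (b,1): 0.04·ln(0.2805) = -0.0508
  (b,2): 0.16·ln(1.0870) = 0.0133
  (c,0): 0.09·ln(0.8687) = -0.0127
  (c,1): 0.16·ln(1.8433) = 0.0979
  (c,2): 0.03·ln(0.3348) = -0.0328
Sum = 0.186 nats.

0.186 nats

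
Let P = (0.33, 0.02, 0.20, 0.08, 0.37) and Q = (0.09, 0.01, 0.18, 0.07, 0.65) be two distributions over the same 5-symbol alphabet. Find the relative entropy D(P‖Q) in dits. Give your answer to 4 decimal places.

D(P‖Q) = Σ p·log₁₀(p/q).
  0.33·log₁₀(0.33/0.09) = 0.18621
  0.02·log₁₀(0.02/0.01) = 0.00602
  0.20·log₁₀(0.20/0.18) = 0.00915
  0.08·log₁₀(0.08/0.07) = 0.00464
  0.37·log₁₀(0.37/0.65) = -0.09054
D(P‖Q) = 0.1155 dits.

0.1155 dits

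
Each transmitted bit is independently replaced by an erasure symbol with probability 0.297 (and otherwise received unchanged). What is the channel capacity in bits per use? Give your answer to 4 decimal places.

0.7030 bits

Binary erasure channel: capacity C = 1 − ε.
C = 1 − 0.297 = 0.7030 bits per channel use.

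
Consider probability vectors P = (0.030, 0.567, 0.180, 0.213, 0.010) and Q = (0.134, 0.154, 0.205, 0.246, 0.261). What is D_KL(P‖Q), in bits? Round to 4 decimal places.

0.8763 bits

D(P‖Q) = Σ p·log₂(p/q).
  0.030·log₂(0.030/0.134) = -0.06478
  0.567·log₂(0.567/0.154) = 1.06620
  0.180·log₂(0.180/0.205) = -0.03377
  0.213·log₂(0.213/0.246) = -0.04426
  0.010·log₂(0.010/0.261) = -0.04706
D(P‖Q) = 0.8763 bits.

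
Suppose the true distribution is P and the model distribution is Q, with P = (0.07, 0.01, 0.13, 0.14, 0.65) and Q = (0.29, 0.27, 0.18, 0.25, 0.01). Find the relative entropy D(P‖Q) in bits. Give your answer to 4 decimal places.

D(P‖Q) = Σ p·log₂(p/q).
  0.07·log₂(0.07/0.29) = -0.14354
  0.01·log₂(0.01/0.27) = -0.04755
  0.13·log₂(0.13/0.18) = -0.06103
  0.14·log₂(0.14/0.25) = -0.11711
  0.65·log₂(0.65/0.01) = 3.91454
D(P‖Q) = 3.5453 bits.

3.5453 bits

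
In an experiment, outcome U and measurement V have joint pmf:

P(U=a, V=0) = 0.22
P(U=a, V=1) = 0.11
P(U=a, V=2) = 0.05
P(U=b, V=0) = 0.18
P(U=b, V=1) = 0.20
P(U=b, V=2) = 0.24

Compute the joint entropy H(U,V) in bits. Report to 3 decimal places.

H(U,V) = −Σ p(x,y)·log₂ p(x,y) over all 6 cells.
  cell (a,0): −0.22·log₂0.22 = 0.4806
  cell (a,1): −0.11·log₂0.11 = 0.3503
  cell (a,2): −0.05·log₂0.05 = 0.2161
  cell (b,0): −0.18·log₂0.18 = 0.4453
  cell (b,1): −0.20·log₂0.20 = 0.4644
  cell (b,2): −0.24·log₂0.24 = 0.4941
Sum = 2.451 bits.

2.451 bits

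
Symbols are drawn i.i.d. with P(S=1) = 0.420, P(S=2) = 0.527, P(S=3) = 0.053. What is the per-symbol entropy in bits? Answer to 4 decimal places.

1.2373 bits

H(S) = −Σ p·log₂ p.
  −(0.420)·log₂(0.420) = 0.52565
  −(0.527)·log₂(0.527) = 0.48701
  −(0.053)·log₂(0.053) = 0.22461
Sum: 0.52565 + 0.48701 + 0.22461 = 1.2373 bits.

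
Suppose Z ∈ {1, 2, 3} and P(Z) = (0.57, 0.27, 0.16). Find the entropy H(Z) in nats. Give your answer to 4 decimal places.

0.9671 nats

H(Z) = −Σ p·ln p.
  −(0.57)·ln(0.57) = 0.32041
  −(0.27)·ln(0.27) = 0.35352
  −(0.16)·ln(0.16) = 0.29321
Sum: 0.32041 + 0.35352 + 0.29321 = 0.9671 nats.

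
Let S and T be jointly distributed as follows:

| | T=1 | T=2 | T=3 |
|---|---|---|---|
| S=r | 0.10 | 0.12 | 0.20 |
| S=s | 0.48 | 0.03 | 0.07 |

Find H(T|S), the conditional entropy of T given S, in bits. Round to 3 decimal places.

Chain rule: H(T|S) = H(S,T) − H(S).
Marginals: p(S) = (0.4200, 0.5800), p(T) = (0.5800, 0.1500, 0.2700).
H(S,T) = 2.0922 bits; H(S) = 0.9815 bits.
H(T|S) = 2.0922 − 0.9815 = 1.111 bits.

1.111 bits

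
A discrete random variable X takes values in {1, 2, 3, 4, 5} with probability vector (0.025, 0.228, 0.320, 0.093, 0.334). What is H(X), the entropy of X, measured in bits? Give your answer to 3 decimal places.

1.992 bits

H(X) = −Σ p·log₂ p.
  −(0.025)·log₂(0.025) = 0.1330
  −(0.228)·log₂(0.228) = 0.4863
  −(0.320)·log₂(0.320) = 0.5260
  −(0.093)·log₂(0.093) = 0.3187
  −(0.334)·log₂(0.334) = 0.5284
Sum: 0.1330 + 0.4863 + 0.5260 + 0.3187 + 0.5284 = 1.992 bits.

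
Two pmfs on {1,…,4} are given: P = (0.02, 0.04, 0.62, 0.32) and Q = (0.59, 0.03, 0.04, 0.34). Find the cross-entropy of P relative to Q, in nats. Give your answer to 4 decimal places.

H(P,Q) = −Σ p·ln q.
  −0.02·ln(0.59) = 0.01055
  −0.04·ln(0.03) = 0.14026
  −0.62·ln(0.04) = 1.99570
  −0.32·ln(0.34) = 0.34522
H(P,Q) = 2.4917 nats.

2.4917 nats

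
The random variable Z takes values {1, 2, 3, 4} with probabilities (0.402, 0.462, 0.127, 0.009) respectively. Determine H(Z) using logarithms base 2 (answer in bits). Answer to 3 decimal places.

1.482 bits

H(Z) = −Σ p·log₂ p.
  −(0.402)·log₂(0.402) = 0.5285
  −(0.462)·log₂(0.462) = 0.5147
  −(0.127)·log₂(0.127) = 0.3781
  −(0.009)·log₂(0.009) = 0.0612
Sum: 0.5285 + 0.5147 + 0.3781 + 0.0612 = 1.482 bits.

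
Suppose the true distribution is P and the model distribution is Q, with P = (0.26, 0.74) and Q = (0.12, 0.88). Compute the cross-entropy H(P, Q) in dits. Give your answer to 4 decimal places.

H(P,Q) = −Σ p·log₁₀ q.
  −0.26·log₁₀(0.12) = 0.23941
  −0.74·log₁₀(0.88) = 0.04108
H(P,Q) = 0.2805 dits.

0.2805 dits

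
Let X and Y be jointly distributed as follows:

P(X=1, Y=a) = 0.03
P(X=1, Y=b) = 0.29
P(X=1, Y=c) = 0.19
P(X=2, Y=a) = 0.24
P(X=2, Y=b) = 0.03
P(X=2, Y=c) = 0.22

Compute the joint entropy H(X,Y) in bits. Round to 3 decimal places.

H(X,Y) = −Σ p(x,y)·log₂ p(x,y) over all 6 cells.
  cell (1,a): −0.03·log₂0.03 = 0.1518
  cell (1,b): −0.29·log₂0.29 = 0.5179
  cell (1,c): −0.19·log₂0.19 = 0.4552
  cell (2,a): −0.24·log₂0.24 = 0.4941
  cell (2,b): −0.03·log₂0.03 = 0.1518
  cell (2,c): −0.22·log₂0.22 = 0.4806
Sum = 2.251 bits.

2.251 bits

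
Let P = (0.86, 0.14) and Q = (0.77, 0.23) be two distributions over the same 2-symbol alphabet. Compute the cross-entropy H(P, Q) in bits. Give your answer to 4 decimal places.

H(P,Q) = −Σ p·log₂ q.
  −0.86·log₂(0.77) = 0.32428
  −0.14·log₂(0.23) = 0.29684
H(P,Q) = 0.6211 bits.

0.6211 bits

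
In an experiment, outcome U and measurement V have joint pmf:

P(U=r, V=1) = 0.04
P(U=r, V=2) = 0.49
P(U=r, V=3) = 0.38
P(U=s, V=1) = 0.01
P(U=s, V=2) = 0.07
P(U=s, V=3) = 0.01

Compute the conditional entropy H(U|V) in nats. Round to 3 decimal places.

Marginals: p(U) = (0.9100, 0.0900), p(V) = (0.0500, 0.5600, 0.3900).
H(U|V) = Σ p(V) · H(U|V=·).
  V=1: p=0.0500, H(U|V=1) = 0.5004
  V=2: p=0.5600, H(U|V=2) = 0.3768
  V=3: p=0.3900, H(U|V=3) = 0.1192
Weighted sum = 0.283 nats.

0.283 nats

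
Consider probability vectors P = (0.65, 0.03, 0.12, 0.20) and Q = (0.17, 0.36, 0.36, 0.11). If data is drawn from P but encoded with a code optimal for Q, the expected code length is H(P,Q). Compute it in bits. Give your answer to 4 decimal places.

H(P,Q) = −Σ p·log₂ q.
  −0.65·log₂(0.17) = 1.66166
  −0.03·log₂(0.36) = 0.04422
  −0.12·log₂(0.36) = 0.17687
  −0.20·log₂(0.11) = 0.63688
H(P,Q) = 2.5196 bits.

2.5196 bits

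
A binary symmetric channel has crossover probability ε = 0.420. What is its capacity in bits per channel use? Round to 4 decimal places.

0.0185 bits

Binary symmetric channel: C = 1 − h₂(ε) where h₂ is the binary entropy function.
h₂(0.420) = −0.420·log₂0.420 − 0.580·log₂0.580 = 0.9815.
C = 1 − 0.9815 = 0.0185 bits per channel use.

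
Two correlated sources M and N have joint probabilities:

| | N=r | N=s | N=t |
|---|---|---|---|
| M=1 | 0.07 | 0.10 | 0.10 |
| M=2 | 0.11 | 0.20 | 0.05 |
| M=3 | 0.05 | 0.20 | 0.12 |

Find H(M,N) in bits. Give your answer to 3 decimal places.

3.011 bits

H(M,N) = −Σ p(x,y)·log₂ p(x,y) over all 9 cells.
  cell (1,r): −0.07·log₂0.07 = 0.2686
  cell (1,s): −0.10·log₂0.10 = 0.3322
  cell (1,t): −0.10·log₂0.10 = 0.3322
  cell (2,r): −0.11·log₂0.11 = 0.3503
  cell (2,s): −0.20·log₂0.20 = 0.4644
  cell (2,t): −0.05·log₂0.05 = 0.2161
  cell (3,r): −0.05·log₂0.05 = 0.2161
  cell (3,s): −0.20·log₂0.20 = 0.4644
  cell (3,t): −0.12·log₂0.12 = 0.3671
Sum = 3.011 bits.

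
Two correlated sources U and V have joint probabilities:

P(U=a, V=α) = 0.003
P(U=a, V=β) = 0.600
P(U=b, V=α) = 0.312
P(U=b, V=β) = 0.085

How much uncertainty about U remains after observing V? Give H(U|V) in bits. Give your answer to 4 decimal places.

Chain rule: H(U|V) = H(U,V) − H(V).
Marginals: p(U) = (0.6030, 0.3970), p(V) = (0.3150, 0.6850).
H(U,V) = 1.2939 bits; H(V) = 0.8989 bits.
H(U|V) = 1.2939 − 0.8989 = 0.3950 bits.

0.3950 bits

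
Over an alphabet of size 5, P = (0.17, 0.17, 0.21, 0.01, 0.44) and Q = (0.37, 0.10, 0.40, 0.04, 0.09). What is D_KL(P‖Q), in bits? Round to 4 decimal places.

D(P‖Q) = Σ p·log₂(p/q).
  0.17·log₂(0.17/0.37) = -0.19074
  0.17·log₂(0.17/0.10) = 0.13014
  0.21·log₂(0.21/0.40) = -0.19522
  0.01·log₂(0.01/0.04) = -0.02000
  0.44·log₂(0.44/0.09) = 1.00738
D(P‖Q) = 0.7316 bits.

0.7316 bits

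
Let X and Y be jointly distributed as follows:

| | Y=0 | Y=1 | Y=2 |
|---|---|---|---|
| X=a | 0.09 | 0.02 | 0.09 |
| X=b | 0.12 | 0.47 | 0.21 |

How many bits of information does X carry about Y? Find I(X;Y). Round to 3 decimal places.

Marginals: p(X) = (0.2000, 0.8000), p(Y) = (0.2100, 0.4900, 0.3000).
I(X;Y) = Σ p(x,y)·log₂[p(x,y)/(p(x)p(y))].
  (a,0): 0.09·log₂(2.1429) = 0.0990
  (a,1): 0.02·log₂(0.2041) = -0.0459
  (a,2): 0.09·log₂(1.5000) = 0.0526
  (b,0): 0.12·log₂(0.7143) = -0.0583
  (b,1): 0.47·log₂(1.1990) = 0.1230
  (b,2): 0.21·log₂(0.8750) = -0.0405
Sum = 0.130 bits.

0.130 bits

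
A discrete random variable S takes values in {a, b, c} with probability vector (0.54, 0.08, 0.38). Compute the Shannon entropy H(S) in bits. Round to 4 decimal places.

H(S) = −Σ p·log₂ p.
  −(0.54)·log₂(0.54) = 0.48004
  −(0.08)·log₂(0.08) = 0.29151
  −(0.38)·log₂(0.38) = 0.53045
Sum: 0.48004 + 0.29151 + 0.53045 = 1.3020 bits.

1.3020 bits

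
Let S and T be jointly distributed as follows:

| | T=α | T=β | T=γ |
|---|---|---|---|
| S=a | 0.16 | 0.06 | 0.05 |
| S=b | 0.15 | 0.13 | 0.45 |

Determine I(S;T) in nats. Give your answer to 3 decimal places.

Marginals: p(S) = (0.2700, 0.7300), p(T) = (0.3100, 0.1900, 0.5000).
I(S;T) = H(S) + H(T) − H(S,T).
H(S) = 0.5833, H(T) = 1.0252, H(S,T) = 1.5209.
I(S;T) = 0.5833 + 1.0252 − 1.5209 = 0.088 nats.

0.088 nats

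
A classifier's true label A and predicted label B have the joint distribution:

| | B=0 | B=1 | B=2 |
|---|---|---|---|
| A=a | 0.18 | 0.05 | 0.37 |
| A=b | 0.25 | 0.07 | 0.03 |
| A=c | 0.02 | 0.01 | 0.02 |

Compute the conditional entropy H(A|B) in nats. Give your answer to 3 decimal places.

0.678 nats

Chain rule: H(A|B) = H(A,B) − H(B).
Marginals: p(A) = (0.6000, 0.3500, 0.0500), p(B) = (0.4500, 0.1300, 0.4200).
H(A,B) = 1.6668 nats; H(B) = 0.9889 nats.
H(A|B) = 1.6668 − 0.9889 = 0.678 nats.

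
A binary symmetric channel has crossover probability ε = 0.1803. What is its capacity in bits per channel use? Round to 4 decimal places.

Binary symmetric channel: C = 1 − h₂(ε) where h₂ is the binary entropy function.
h₂(0.1803) = −0.1803·log₂0.1803 − 0.8197·log₂0.8197 = 0.6807.
C = 1 − 0.6807 = 0.3193 bits per channel use.

0.3193 bits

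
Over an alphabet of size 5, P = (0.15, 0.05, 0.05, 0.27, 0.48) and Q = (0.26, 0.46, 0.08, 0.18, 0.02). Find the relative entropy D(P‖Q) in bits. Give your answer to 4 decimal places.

2.0457 bits

D(P‖Q) = Σ p·log₂(p/q).
  0.15·log₂(0.15/0.26) = -0.11903
  0.05·log₂(0.05/0.46) = -0.16008
  0.05·log₂(0.05/0.08) = -0.03390
  0.27·log₂(0.27/0.18) = 0.15794
  0.48·log₂(0.48/0.02) = 2.20078
D(P‖Q) = 2.0457 bits.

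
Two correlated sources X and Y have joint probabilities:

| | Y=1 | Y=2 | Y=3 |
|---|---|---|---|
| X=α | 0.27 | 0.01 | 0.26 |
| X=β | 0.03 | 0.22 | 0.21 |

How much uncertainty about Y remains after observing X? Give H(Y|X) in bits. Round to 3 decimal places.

1.192 bits

Chain rule: H(Y|X) = H(X,Y) − H(X).
Marginals: p(X) = (0.5400, 0.4600), p(Y) = (0.3000, 0.2300, 0.4700).
H(X,Y) = 2.1869 bits; H(X) = 0.9954 bits.
H(Y|X) = 2.1869 − 0.9954 = 1.192 bits.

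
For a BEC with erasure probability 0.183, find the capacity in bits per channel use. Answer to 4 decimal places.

0.8170 bits

Binary erasure channel: capacity C = 1 − ε.
C = 1 − 0.183 = 0.8170 bits per channel use.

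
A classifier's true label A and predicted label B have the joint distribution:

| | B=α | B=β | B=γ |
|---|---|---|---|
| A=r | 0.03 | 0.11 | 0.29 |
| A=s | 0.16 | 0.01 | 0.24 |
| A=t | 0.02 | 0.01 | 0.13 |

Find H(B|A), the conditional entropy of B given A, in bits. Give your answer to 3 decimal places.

Chain rule: H(B|A) = H(A,B) − H(A).
Marginals: p(A) = (0.4300, 0.4100, 0.1600), p(B) = (0.2100, 0.1300, 0.6600).
H(A,B) = 2.5655 bits; H(A) = 1.4740 bits.
H(B|A) = 2.5655 − 1.4740 = 1.092 bits.

1.092 bits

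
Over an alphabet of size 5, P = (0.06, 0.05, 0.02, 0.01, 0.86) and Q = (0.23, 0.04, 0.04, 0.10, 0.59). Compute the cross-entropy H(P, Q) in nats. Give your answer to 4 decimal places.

H(P,Q) = −Σ p·ln q.
  −0.06·ln(0.23) = 0.08818
  −0.05·ln(0.04) = 0.16094
  −0.02·ln(0.04) = 0.06438
  −0.01·ln(0.10) = 0.02303
  −0.86·ln(0.59) = 0.45376
H(P,Q) = 0.7903 nats.

0.7903 nats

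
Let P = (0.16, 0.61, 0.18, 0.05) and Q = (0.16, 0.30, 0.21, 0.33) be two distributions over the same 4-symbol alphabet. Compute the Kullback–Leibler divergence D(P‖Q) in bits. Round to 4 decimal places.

D(P‖Q) = Σ p·log₂(p/q).
  0.16·log₂(0.16/0.16) = 0.00000
  0.61·log₂(0.61/0.30) = 0.62455
  0.18·log₂(0.18/0.21) = -0.04003
  0.05·log₂(0.05/0.33) = -0.13612
D(P‖Q) = 0.4484 bits.

0.4484 bits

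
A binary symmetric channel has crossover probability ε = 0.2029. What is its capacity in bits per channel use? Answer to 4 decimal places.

Binary symmetric channel: C = 1 − h₂(ε) where h₂ is the binary entropy function.
h₂(0.2029) = −0.2029·log₂0.2029 − 0.7971·log₂0.7971 = 0.7277.
C = 1 − 0.7277 = 0.2723 bits per channel use.

0.2723 bits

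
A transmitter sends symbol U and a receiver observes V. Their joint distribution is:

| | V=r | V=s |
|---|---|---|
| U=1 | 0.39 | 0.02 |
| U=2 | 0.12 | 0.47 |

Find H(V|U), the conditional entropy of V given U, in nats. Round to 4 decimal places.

Marginals: p(U) = (0.4100, 0.5900), p(V) = (0.5100, 0.4900).
H(V|U) = Σ p(U) · H(V|U=·).
  U=1: p=0.4100, H(V|U=1) = 0.1949
  U=2: p=0.5900, H(V|U=2) = 0.5051
Weighted sum = 0.3779 nats.

0.3779 nats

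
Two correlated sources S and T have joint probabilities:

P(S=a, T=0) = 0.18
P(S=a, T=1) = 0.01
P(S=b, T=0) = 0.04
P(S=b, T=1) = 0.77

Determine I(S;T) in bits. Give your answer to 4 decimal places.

Marginals: p(S) = (0.1900, 0.8100), p(T) = (0.2200, 0.7800).
I(S;T) = Σ p(x,y)·log₂[p(x,y)/(p(x)p(y))].
  (a,0): 0.18·log₂(4.3062) = 0.37916
  (a,1): 0.01·log₂(0.0675) = -0.03889
  (b,0): 0.04·log₂(0.2245) = -0.08622
  (b,1): 0.77·log₂(1.2187) = 0.21975
Sum = 0.4738 bits.

0.4738 bits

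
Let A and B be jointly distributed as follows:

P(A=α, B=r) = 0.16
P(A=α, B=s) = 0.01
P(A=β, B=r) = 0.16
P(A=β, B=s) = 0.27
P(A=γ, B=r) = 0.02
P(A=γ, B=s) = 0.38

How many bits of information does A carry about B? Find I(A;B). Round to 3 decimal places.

0.346 bits

Marginals: p(A) = (0.1700, 0.4300, 0.4000), p(B) = (0.3400, 0.6600).
I(A;B) = Σ p(x,y)·log₂[p(x,y)/(p(x)p(y))].
  (α,r): 0.16·log₂(2.7682) = 0.2350
  (α,s): 0.01·log₂(0.0891) = -0.0349
  (β,r): 0.16·log₂(1.0944) = 0.0208
  (β,s): 0.27·log₂(0.9514) = -0.0194
  (γ,r): 0.02·log₂(0.1471) = -0.0553
  (γ,s): 0.38·log₂(1.4394) = 0.1997
Sum = 0.346 bits.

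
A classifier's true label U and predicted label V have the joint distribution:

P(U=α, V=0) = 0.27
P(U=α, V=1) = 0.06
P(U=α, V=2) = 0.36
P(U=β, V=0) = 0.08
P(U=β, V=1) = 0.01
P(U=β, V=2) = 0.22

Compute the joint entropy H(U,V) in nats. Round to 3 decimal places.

H(U,V) = −Σ p(x,y)·ln p(x,y) over all 6 cells.
  cell (α,0): −0.27·ln0.27 = 0.3535
  cell (α,1): −0.06·ln0.06 = 0.1688
  cell (α,2): −0.36·ln0.36 = 0.3678
  cell (β,0): −0.08·ln0.08 = 0.2021
  cell (β,1): −0.01·ln0.01 = 0.0461
  cell (β,2): −0.22·ln0.22 = 0.3331
Sum = 1.471 nats.

1.471 nats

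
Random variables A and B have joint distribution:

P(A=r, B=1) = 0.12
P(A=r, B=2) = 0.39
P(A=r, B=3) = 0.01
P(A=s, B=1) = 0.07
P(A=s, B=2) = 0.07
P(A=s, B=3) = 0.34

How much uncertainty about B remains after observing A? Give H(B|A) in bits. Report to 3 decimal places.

1.031 bits

Marginals: p(A) = (0.5200, 0.4800), p(B) = (0.1900, 0.4600, 0.3500).
H(B|A) = Σ p(A) · H(B|A=·).
  A=r: p=0.5200, H(B|A=r) = 0.9091
  A=s: p=0.4800, H(B|A=s) = 1.1625
Weighted sum = 1.031 bits.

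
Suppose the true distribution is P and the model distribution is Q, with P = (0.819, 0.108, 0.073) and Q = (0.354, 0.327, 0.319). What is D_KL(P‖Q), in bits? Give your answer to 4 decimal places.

0.6632 bits

D(P‖Q) = Σ p·log₂(p/q).
  0.819·log₂(0.819/0.354) = 0.99108
  0.108·log₂(0.108/0.327) = -0.17261
  0.073·log₂(0.073/0.319) = -0.15531
D(P‖Q) = 0.6632 bits.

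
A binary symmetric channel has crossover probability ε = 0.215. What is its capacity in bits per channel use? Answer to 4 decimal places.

Binary symmetric channel: C = 1 − h₂(ε) where h₂ is the binary entropy function.
h₂(0.215) = −0.215·log₂0.215 − 0.785·log₂0.785 = 0.7509.
C = 1 − 0.7509 = 0.2491 bits per channel use.

0.2491 bits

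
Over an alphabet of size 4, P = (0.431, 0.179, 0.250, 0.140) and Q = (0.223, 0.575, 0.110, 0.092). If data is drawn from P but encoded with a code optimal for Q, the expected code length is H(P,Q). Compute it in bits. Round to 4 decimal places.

H(P,Q) = −Σ p·log₂ q.
  −0.431·log₂(0.223) = 0.93307
  −0.179·log₂(0.575) = 0.14291
  −0.250·log₂(0.110) = 0.79611
  −0.140·log₂(0.092) = 0.48191
H(P,Q) = 2.3540 bits.

2.3540 bits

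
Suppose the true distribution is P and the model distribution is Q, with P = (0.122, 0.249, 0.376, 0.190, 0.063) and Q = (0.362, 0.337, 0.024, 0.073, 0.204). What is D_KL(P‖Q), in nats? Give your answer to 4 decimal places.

D(P‖Q) = Σ p·ln(p/q).
  0.122·ln(0.122/0.362) = -0.13269
  0.249·ln(0.249/0.337) = -0.07535
  0.376·ln(0.376/0.024) = 1.03458
  0.190·ln(0.190/0.073) = 0.18175
  0.063·ln(0.063/0.204) = -0.07402
D(P‖Q) = 0.9343 nats.

0.9343 nats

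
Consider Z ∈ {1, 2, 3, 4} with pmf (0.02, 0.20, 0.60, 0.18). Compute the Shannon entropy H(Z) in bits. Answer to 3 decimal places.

1.465 bits

H(Z) = −Σ p·log₂ p.
  −(0.02)·log₂(0.02) = 0.1129
  −(0.20)·log₂(0.20) = 0.4644
  −(0.60)·log₂(0.60) = 0.4422
  −(0.18)·log₂(0.18) = 0.4453
Sum: 0.1129 + 0.4644 + 0.4422 + 0.4453 = 1.465 bits.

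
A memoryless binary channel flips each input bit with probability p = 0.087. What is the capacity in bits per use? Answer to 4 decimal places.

Binary symmetric channel: C = 1 − h₂(ε) where h₂ is the binary entropy function.
h₂(0.087) = −0.087·log₂0.087 − 0.913·log₂0.913 = 0.4264.
C = 1 − 0.4264 = 0.5736 bits per channel use.

0.5736 bits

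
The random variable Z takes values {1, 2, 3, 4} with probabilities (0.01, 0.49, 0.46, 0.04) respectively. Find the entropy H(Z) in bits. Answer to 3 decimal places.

1.272 bits

H(Z) = −Σ p·log₂ p.
  −(0.01)·log₂(0.01) = 0.0664
  −(0.49)·log₂(0.49) = 0.5043
  −(0.46)·log₂(0.46) = 0.5153
  −(0.04)·log₂(0.04) = 0.1858
Sum: 0.0664 + 0.5043 + 0.5153 + 0.1858 = 1.272 bits.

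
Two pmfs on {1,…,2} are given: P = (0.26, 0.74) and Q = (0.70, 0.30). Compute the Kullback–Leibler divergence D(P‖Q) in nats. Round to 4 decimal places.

D(P‖Q) = Σ p·ln(p/q).
  0.26·ln(0.26/0.70) = -0.25750
  0.74·ln(0.74/0.30) = 0.66812
D(P‖Q) = 0.4106 nats.

0.4106 nats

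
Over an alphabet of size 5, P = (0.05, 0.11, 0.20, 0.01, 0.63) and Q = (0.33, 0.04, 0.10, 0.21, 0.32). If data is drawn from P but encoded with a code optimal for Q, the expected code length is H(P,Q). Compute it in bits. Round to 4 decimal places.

2.3133 bits

H(P,Q) = −Σ p·log₂ q.
  −0.05·log₂(0.33) = 0.07997
  −0.11·log₂(0.04) = 0.51082
  −0.20·log₂(0.10) = 0.66439
  −0.01·log₂(0.21) = 0.02252
  −0.63·log₂(0.32) = 1.03563
H(P,Q) = 2.3133 bits.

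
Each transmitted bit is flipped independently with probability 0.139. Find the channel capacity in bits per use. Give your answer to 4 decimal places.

Binary symmetric channel: C = 1 − h₂(ε) where h₂ is the binary entropy function.
h₂(0.139) = −0.139·log₂0.139 − 0.861·log₂0.861 = 0.5816.
C = 1 − 0.5816 = 0.4184 bits per channel use.

0.4184 bits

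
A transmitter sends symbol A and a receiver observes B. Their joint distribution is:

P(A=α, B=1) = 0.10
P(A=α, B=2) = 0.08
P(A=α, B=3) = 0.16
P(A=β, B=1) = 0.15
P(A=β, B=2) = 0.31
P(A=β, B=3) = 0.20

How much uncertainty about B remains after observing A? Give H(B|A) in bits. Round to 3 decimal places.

Marginals: p(A) = (0.3400, 0.6600), p(B) = (0.2500, 0.3900, 0.3600).
H(B|A) = Σ p(A) · H(B|A=·).
  A=α: p=0.3400, H(B|A=α) = 1.5222
  A=β: p=0.6600, H(B|A=β) = 1.5198
Weighted sum = 1.521 bits.

1.521 bits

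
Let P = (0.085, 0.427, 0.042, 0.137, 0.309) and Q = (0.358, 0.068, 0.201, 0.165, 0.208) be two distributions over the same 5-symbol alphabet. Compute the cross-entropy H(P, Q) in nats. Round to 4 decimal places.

H(P,Q) = −Σ p·ln q.
  −0.085·ln(0.358) = 0.08731
  −0.427·ln(0.068) = 1.14788
  −0.042·ln(0.201) = 0.06739
  −0.137·ln(0.165) = 0.24685
  −0.309·ln(0.208) = 0.48520
H(P,Q) = 2.0346 nats.

2.0346 nats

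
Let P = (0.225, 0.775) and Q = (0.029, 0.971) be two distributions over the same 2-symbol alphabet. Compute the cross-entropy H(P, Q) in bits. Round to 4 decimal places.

H(P,Q) = −Σ p·log₂ q.
  −0.225·log₂(0.029) = 1.14926
  −0.775·log₂(0.971) = 0.03290
H(P,Q) = 1.1822 bits.

1.1822 bits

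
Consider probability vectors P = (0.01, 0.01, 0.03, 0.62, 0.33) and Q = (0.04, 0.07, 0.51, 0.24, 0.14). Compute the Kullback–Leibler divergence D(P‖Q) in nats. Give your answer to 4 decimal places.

D(P‖Q) = Σ p·ln(p/q).
  0.01·ln(0.01/0.04) = -0.01386
  0.01·ln(0.01/0.07) = -0.01946
  0.03·ln(0.03/0.51) = -0.08500
  0.62·ln(0.62/0.24) = 0.58843
  0.33·ln(0.33/0.14) = 0.28296
D(P‖Q) = 0.7531 nats.

0.7531 nats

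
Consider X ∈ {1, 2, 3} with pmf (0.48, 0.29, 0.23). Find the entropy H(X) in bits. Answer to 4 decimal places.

1.5138 bits

H(X) = −Σ p·log₂ p.
  −(0.48)·log₂(0.48) = 0.50827
  −(0.29)·log₂(0.29) = 0.51790
  −(0.23)·log₂(0.23) = 0.48767
Sum: 0.50827 + 0.51790 + 0.48767 = 1.5138 bits.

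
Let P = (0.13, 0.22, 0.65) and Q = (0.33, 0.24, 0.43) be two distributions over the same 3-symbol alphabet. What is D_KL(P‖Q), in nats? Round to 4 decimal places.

0.1283 nats

D(P‖Q) = Σ p·ln(p/q).
  0.13·ln(0.13/0.33) = -0.12110
  0.22·ln(0.22/0.24) = -0.01914
  0.65·ln(0.65/0.43) = 0.26857
D(P‖Q) = 0.1283 nats.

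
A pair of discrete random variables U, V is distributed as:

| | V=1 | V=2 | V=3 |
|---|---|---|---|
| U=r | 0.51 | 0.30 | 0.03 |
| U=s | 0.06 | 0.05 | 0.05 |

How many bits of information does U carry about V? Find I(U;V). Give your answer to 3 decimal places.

0.074 bits

Marginals: p(U) = (0.8400, 0.1600), p(V) = (0.5700, 0.3500, 0.0800).
I(U;V) = H(U) + H(V) − H(U,V).
H(U) = 0.6343, H(V) = 1.2839, H(U,V) = 1.8440.
I(U;V) = 0.6343 + 1.2839 − 1.8440 = 0.074 bits.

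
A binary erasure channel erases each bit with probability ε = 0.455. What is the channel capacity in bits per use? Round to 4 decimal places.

0.5450 bits

Binary erasure channel: capacity C = 1 − ε.
C = 1 − 0.455 = 0.5450 bits per channel use.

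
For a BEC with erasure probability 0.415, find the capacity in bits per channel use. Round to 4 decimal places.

0.5850 bits

Binary erasure channel: capacity C = 1 − ε.
C = 1 − 0.415 = 0.5850 bits per channel use.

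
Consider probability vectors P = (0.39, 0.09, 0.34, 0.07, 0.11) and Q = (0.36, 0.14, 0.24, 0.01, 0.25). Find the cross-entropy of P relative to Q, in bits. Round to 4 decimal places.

2.2152 bits

H(P,Q) = −Σ p·log₂ q.
  −0.39·log₂(0.36) = 0.57483
  −0.09·log₂(0.14) = 0.25529
  −0.34·log₂(0.24) = 0.70002
  −0.07·log₂(0.01) = 0.46507
  −0.11·log₂(0.25) = 0.22000
H(P,Q) = 2.2152 bits.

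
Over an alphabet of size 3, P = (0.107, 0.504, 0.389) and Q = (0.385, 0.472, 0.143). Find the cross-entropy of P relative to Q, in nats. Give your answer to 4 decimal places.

H(P,Q) = −Σ p·ln q.
  −0.107·ln(0.385) = 0.10213
  −0.504·ln(0.472) = 0.37839
  −0.389·ln(0.143) = 0.75657
H(P,Q) = 1.2371 nats.

1.2371 nats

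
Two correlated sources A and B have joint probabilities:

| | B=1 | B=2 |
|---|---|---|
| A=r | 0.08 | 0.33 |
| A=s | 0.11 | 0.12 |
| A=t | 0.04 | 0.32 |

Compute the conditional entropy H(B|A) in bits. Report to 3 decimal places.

0.703 bits

Marginals: p(A) = (0.4100, 0.2300, 0.3600), p(B) = (0.2300, 0.7700).
H(B|A) = Σ p(A) · H(B|A=·).
  A=r: p=0.4100, H(B|A=r) = 0.7121
  A=s: p=0.2300, H(B|A=s) = 0.9986
  A=t: p=0.3600, H(B|A=t) = 0.5033
Weighted sum = 0.703 bits.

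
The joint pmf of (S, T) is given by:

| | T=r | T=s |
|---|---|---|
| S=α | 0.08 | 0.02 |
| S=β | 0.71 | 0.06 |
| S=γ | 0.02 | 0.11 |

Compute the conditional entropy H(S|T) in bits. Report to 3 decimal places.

0.760 bits

Chain rule: H(S|T) = H(S,T) − H(T).
Marginals: p(S) = (0.1000, 0.7700, 0.1300), p(T) = (0.8100, 0.1900).
H(S,T) = 1.4619 bits; H(T) = 0.7015 bits.
H(S|T) = 1.4619 − 0.7015 = 0.760 bits.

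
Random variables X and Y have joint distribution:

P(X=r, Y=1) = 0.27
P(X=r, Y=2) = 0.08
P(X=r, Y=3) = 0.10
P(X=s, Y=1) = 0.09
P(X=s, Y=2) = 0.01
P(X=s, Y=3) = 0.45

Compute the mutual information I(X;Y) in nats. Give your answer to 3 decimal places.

Marginals: p(X) = (0.4500, 0.5500), p(Y) = (0.3600, 0.0900, 0.5500).
I(X;Y) = H(X) + H(Y) − H(X,Y).
H(X) = 0.6881, H(Y) = 0.9133, H(X,Y) = 1.4079.
I(X;Y) = 0.6881 + 0.9133 − 1.4079 = 0.194 nats.

0.194 nats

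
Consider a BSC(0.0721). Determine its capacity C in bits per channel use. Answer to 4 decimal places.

Binary symmetric channel: C = 1 − h₂(ε) where h₂ is the binary entropy function.
h₂(0.0721) = −0.0721·log₂0.0721 − 0.9279·log₂0.9279 = 0.3737.
C = 1 − 0.3737 = 0.6263 bits per channel use.

0.6263 bits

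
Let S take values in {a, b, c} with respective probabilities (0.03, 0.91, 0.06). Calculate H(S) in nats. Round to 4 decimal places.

0.3598 nats

H(S) = −Σ p·ln p.
  −(0.03)·ln(0.03) = 0.10520
  −(0.91)·ln(0.91) = 0.08582
  −(0.06)·ln(0.06) = 0.16880
Sum: 0.10520 + 0.08582 + 0.16880 = 0.3598 nats.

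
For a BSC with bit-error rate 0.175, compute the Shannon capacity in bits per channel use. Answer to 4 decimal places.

0.3310 bits

Binary symmetric channel: C = 1 − h₂(ε) where h₂ is the binary entropy function.
h₂(0.175) = −0.175·log₂0.175 − 0.825·log₂0.825 = 0.6690.
C = 1 − 0.6690 = 0.3310 bits per channel use.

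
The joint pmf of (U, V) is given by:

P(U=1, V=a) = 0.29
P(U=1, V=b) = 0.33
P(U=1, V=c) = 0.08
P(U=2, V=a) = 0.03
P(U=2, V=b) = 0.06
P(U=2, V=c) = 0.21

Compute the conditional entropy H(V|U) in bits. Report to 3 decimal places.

1.324 bits

Marginals: p(U) = (0.7000, 0.3000), p(V) = (0.3200, 0.3900, 0.2900).
H(V|U) = Σ p(U) · H(V|U=·).
  U=1: p=0.7000, H(V|U=1) = 1.3958
  U=2: p=0.3000, H(V|U=2) = 1.1568
Weighted sum = 1.324 bits.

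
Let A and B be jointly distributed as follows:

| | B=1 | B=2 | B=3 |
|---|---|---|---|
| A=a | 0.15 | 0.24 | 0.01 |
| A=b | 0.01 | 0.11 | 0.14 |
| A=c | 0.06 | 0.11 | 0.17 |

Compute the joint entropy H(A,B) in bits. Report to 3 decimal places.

H(A,B) = −Σ p(x,y)·log₂ p(x,y) over all 9 cells.
  cell (a,1): −0.15·log₂0.15 = 0.4105
  cell (a,2): −0.24·log₂0.24 = 0.4941
  cell (a,3): −0.01·log₂0.01 = 0.0664
  cell (b,1): −0.01·log₂0.01 = 0.0664
  cell (b,2): −0.11·log₂0.11 = 0.3503
  cell (b,3): −0.14·log₂0.14 = 0.3971
  cell (c,1): −0.06·log₂0.06 = 0.2435
  cell (c,2): −0.11·log₂0.11 = 0.3503
  cell (c,3): −0.17·log₂0.17 = 0.4346
Sum = 2.813 bits.

2.813 bits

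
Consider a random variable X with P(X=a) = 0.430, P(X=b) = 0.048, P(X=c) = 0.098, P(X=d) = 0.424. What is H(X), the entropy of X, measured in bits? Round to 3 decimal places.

H(X) = −Σ p·log₂ p.
  −(0.430)·log₂(0.430) = 0.5236
  −(0.048)·log₂(0.048) = 0.2103
  −(0.098)·log₂(0.098) = 0.3284
  −(0.424)·log₂(0.424) = 0.5249
Sum: 0.5236 + 0.2103 + 0.3284 + 0.5249 = 1.587 bits.

1.587 bits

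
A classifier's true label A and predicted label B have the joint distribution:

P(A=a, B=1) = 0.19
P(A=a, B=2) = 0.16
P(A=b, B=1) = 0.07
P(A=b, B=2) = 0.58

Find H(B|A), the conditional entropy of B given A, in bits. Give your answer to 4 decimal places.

0.6685 bits

Marginals: p(A) = (0.3500, 0.6500), p(B) = (0.2600, 0.7400).
H(B|A) = Σ p(A) · H(B|A=·).
  A=a: p=0.3500, H(B|A=a) = 0.9947
  A=b: p=0.6500, H(B|A=b) = 0.4929
Weighted sum = 0.6685 bits.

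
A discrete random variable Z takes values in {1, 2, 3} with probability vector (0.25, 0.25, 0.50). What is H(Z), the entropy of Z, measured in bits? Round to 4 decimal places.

1.5000 bits

H(Z) = −Σ p·log₂ p.
  −(0.25)·log₂(0.25) = 0.50000
  −(0.25)·log₂(0.25) = 0.50000
  −(0.50)·log₂(0.50) = 0.50000
Sum: 0.50000 + 0.50000 + 0.50000 = 1.5000 bits.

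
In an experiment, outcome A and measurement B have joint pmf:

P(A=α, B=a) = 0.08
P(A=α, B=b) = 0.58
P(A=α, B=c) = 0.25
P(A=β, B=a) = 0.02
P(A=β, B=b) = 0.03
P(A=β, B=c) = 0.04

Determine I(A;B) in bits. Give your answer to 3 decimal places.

0.024 bits

Marginals: p(A) = (0.9100, 0.0900), p(B) = (0.1000, 0.6100, 0.2900).
I(A;B) = H(A) + H(B) − H(A,B).
H(A) = 0.4365, H(B) = 1.2851, H(A,B) = 1.6977.
I(A;B) = 0.4365 + 1.2851 − 1.6977 = 0.024 bits.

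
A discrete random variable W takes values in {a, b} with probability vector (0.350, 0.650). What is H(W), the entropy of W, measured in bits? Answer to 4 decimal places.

0.9341 bits

H(W) = −Σ p·log₂ p.
  −(0.350)·log₂(0.350) = 0.53010
  −(0.650)·log₂(0.650) = 0.40397
Sum: 0.53010 + 0.40397 = 0.9341 bits.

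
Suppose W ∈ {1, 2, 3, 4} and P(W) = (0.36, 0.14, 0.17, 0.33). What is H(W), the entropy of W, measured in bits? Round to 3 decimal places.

1.890 bits

H(W) = −Σ p·log₂ p.
  −(0.36)·log₂(0.36) = 0.5306
  −(0.14)·log₂(0.14) = 0.3971
  −(0.17)·log₂(0.17) = 0.4346
  −(0.33)·log₂(0.33) = 0.5278
Sum: 0.5306 + 0.3971 + 0.4346 + 0.5278 = 1.890 bits.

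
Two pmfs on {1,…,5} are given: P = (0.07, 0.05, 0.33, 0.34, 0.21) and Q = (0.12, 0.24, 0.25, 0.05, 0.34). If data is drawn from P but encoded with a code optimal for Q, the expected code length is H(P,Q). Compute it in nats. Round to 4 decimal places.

H(P,Q) = −Σ p·ln q.
  −0.07·ln(0.12) = 0.14842
  −0.05·ln(0.24) = 0.07136
  −0.33·ln(0.25) = 0.45748
  −0.34·ln(0.05) = 1.01855
  −0.21·ln(0.34) = 0.22655
H(P,Q) = 1.9224 nats.

1.9224 nats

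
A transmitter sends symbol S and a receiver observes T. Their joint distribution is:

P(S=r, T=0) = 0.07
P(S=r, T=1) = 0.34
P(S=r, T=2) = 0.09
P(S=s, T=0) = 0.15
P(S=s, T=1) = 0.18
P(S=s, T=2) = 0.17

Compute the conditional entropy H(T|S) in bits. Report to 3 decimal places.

1.401 bits

Chain rule: H(T|S) = H(S,T) − H(S).
Marginals: p(S) = (0.5000, 0.5000), p(T) = (0.2200, 0.5200, 0.2600).
H(S,T) = 2.4008 bits; H(S) = 1.0000 bits.
H(T|S) = 2.4008 − 1.0000 = 1.401 bits.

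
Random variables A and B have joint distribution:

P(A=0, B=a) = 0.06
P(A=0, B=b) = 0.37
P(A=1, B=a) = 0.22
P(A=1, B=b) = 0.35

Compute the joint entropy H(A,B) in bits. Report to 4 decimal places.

1.7849 bits

H(A,B) = −Σ p(x,y)·log₂ p(x,y) over all 4 cells.
  cell (0,a): −0.06·log₂0.06 = 0.24353
  cell (0,b): −0.37·log₂0.37 = 0.53073
  cell (1,a): −0.22·log₂0.22 = 0.48057
  cell (1,b): −0.35·log₂0.35 = 0.53010
Sum = 1.7849 bits.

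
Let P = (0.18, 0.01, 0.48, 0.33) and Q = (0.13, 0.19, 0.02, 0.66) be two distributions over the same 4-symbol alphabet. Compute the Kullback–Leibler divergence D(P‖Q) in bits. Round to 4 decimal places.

D(P‖Q) = Σ p·log₂(p/q).
  0.18·log₂(0.18/0.13) = 0.08451
  0.01·log₂(0.01/0.19) = -0.04248
  0.48·log₂(0.48/0.02) = 2.20078
  0.33·log₂(0.33/0.66) = -0.33000
D(P‖Q) = 1.9128 bits.

1.9128 bits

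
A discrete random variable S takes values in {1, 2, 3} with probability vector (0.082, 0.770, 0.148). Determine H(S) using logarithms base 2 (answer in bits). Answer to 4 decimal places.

H(S) = −Σ p·log₂ p.
  −(0.082)·log₂(0.082) = 0.29588
  −(0.770)·log₂(0.770) = 0.29034
  −(0.148)·log₂(0.148) = 0.40794
Sum: 0.29588 + 0.29034 + 0.40794 = 0.9942 bits.

0.9942 bits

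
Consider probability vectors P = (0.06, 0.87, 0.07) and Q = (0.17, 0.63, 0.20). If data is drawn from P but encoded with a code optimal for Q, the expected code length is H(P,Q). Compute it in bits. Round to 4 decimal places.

0.8958 bits

H(P,Q) = −Σ p·log₂ q.
  −0.06·log₂(0.17) = 0.15338
  −0.87·log₂(0.63) = 0.57992
  −0.07·log₂(0.20) = 0.16253
H(P,Q) = 0.8958 bits.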